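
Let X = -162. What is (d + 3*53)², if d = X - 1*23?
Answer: 676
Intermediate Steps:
d = -185 (d = -162 - 1*23 = -162 - 23 = -185)
(d + 3*53)² = (-185 + 3*53)² = (-185 + 159)² = (-26)² = 676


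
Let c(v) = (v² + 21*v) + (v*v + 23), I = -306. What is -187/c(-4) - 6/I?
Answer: 9566/1479 ≈ 6.4679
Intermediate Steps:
c(v) = 23 + 2*v² + 21*v (c(v) = (v² + 21*v) + (v² + 23) = (v² + 21*v) + (23 + v²) = 23 + 2*v² + 21*v)
-187/c(-4) - 6/I = -187/(23 + 2*(-4)² + 21*(-4)) - 6/(-306) = -187/(23 + 2*16 - 84) - 6*(-1/306) = -187/(23 + 32 - 84) + 1/51 = -187/(-29) + 1/51 = -187*(-1/29) + 1/51 = 187/29 + 1/51 = 9566/1479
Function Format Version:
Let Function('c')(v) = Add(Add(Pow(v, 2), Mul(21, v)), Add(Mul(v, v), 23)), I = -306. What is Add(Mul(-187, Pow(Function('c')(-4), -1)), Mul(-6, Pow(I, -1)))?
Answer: Rational(9566, 1479) ≈ 6.4679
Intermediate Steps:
Function('c')(v) = Add(23, Mul(2, Pow(v, 2)), Mul(21, v)) (Function('c')(v) = Add(Add(Pow(v, 2), Mul(21, v)), Add(Pow(v, 2), 23)) = Add(Add(Pow(v, 2), Mul(21, v)), Add(23, Pow(v, 2))) = Add(23, Mul(2, Pow(v, 2)), Mul(21, v)))
Add(Mul(-187, Pow(Function('c')(-4), -1)), Mul(-6, Pow(I, -1))) = Add(Mul(-187, Pow(Add(23, Mul(2, Pow(-4, 2)), Mul(21, -4)), -1)), Mul(-6, Pow(-306, -1))) = Add(Mul(-187, Pow(Add(23, Mul(2, 16), -84), -1)), Mul(-6, Rational(-1, 306))) = Add(Mul(-187, Pow(Add(23, 32, -84), -1)), Rational(1, 51)) = Add(Mul(-187, Pow(-29, -1)), Rational(1, 51)) = Add(Mul(-187, Rational(-1, 29)), Rational(1, 51)) = Add(Rational(187, 29), Rational(1, 51)) = Rational(9566, 1479)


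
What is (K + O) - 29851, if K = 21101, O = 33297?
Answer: 24547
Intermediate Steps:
(K + O) - 29851 = (21101 + 33297) - 29851 = 54398 - 29851 = 24547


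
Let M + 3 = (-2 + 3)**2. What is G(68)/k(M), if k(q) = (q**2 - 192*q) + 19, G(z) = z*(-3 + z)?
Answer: 4420/407 ≈ 10.860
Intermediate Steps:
M = -2 (M = -3 + (-2 + 3)**2 = -3 + 1**2 = -3 + 1 = -2)
k(q) = 19 + q**2 - 192*q
G(68)/k(M) = (68*(-3 + 68))/(19 + (-2)**2 - 192*(-2)) = (68*65)/(19 + 4 + 384) = 4420/407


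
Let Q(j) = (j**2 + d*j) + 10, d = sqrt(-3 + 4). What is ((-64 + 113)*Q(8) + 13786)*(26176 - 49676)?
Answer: -418394000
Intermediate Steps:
d = 1 (d = sqrt(1) = 1)
Q(j) = 10 + j + j**2 (Q(j) = (j**2 + 1*j) + 10 = (j**2 + j) + 10 = (j + j**2) + 10 = 10 + j + j**2)
((-64 + 113)*Q(8) + 13786)*(26176 - 49676) = ((-64 + 113)*(10 + 8 + 8**2) + 13786)*(26176 - 49676) = (49*(10 + 8 + 64) + 13786)*(-23500) = (49*82 + 13786)*(-23500) = (4018 + 13786)*(-23500) = 17804*(-23500) = -418394000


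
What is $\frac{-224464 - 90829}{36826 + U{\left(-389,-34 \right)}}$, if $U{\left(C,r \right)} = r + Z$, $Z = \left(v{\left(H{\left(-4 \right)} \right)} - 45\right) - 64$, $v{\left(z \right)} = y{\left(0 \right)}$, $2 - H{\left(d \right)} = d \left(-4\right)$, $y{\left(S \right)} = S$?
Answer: $- \frac{315293}{36683} \approx -8.5951$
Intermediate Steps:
$H{\left(d \right)} = 2 + 4 d$ ($H{\left(d \right)} = 2 - d \left(-4\right) = 2 - - 4 d = 2 + 4 d$)
$v{\left(z \right)} = 0$
$Z = -109$ ($Z = \left(0 - 45\right) - 64 = -45 - 64 = -109$)
$U{\left(C,r \right)} = -109 + r$ ($U{\left(C,r \right)} = r - 109 = -109 + r$)
$\frac{-224464 - 90829}{36826 + U{\left(-389,-34 \right)}} = \frac{-224464 - 90829}{36826 - 143} = - \frac{315293}{36826 - 143} = - \frac{315293}{36683}$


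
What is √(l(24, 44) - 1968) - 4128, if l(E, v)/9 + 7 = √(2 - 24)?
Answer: -4128 + √(-2031 + 9*I*√22) ≈ -4127.5 + 45.069*I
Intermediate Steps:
l(E, v) = -63 + 9*I*√22 (l(E, v) = -63 + 9*√(2 - 24) = -63 + 9*√(-22) = -63 + 9*(I*√22) = -63 + 9*I*√22)
√(l(24, 44) - 1968) - 4128 = √((-63 + 9*I*√22) - 1968) - 4128 = √(-2031 + 9*I*√22) - 4128 = -4128 + √(-2031 + 9*I*√22)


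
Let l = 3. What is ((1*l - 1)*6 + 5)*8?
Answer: 136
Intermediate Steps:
((1*l - 1)*6 + 5)*8 = ((1*3 - 1)*6 + 5)*8 = ((3 - 1)*6 + 5)*8 = (2*6 + 5)*8 = (12 + 5)*8 = 17*8 = 136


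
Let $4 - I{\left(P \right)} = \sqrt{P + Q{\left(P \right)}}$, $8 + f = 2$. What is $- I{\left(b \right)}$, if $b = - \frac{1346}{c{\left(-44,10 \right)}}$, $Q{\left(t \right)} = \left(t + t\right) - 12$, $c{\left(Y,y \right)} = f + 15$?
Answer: $-4 + \frac{i \sqrt{4146}}{3} \approx -4.0 + 21.463 i$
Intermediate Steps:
$f = -6$ ($f = -8 + 2 = -6$)
$c{\left(Y,y \right)} = 9$ ($c{\left(Y,y \right)} = -6 + 15 = 9$)
$Q{\left(t \right)} = -12 + 2 t$ ($Q{\left(t \right)} = 2 t - 12 = -12 + 2 t$)
$b = - \frac{1346}{9} \approx -149.56$
$I{\left(P \right)} = 4 - \sqrt{-12 + 3 P}$ ($I{\left(P \right)} = 4 - \sqrt{P + \left(-12 + 2 P\right)} = 4 - \sqrt{-12 + 3 P}$)
$- I{\left(b \right)} = - (4 - \sqrt{-12 + 3 \left(- \frac{1346}{9}\right)}) = - (4 - \sqrt{-12 - \frac{1346}{3}}) = - (4 - \sqrt{- \frac{1382}{3}}) = - (4 - \frac{i \sqrt{4146}}{3}) = -4 + \frac{i \sqrt{4146}}{3}$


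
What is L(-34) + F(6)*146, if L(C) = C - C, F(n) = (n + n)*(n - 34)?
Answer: -49056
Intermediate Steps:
F(n) = 2*n*(-34 + n) (F(n) = (2*n)*(-34 + n) = 2*n*(-34 + n))
L(C) = 0
L(-34) + F(6)*146 = 0 + (2*6*(-34 + 6))*146 = 0 + (2*6*(-28))*146 = 0 - 336*146 = 0 - 49056 = -49056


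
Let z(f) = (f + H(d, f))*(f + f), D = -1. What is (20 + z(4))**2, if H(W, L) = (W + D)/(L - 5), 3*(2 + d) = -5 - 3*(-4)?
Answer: 29584/9 ≈ 3287.1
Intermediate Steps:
d = 1/3 (d = -2 + (-5 - 3*(-4))/3 = -2 + (-5 + 12)/3 = -2 + (1/3)*7 = -2 + 7/3 = 1/3 ≈ 0.33333)
H(W, L) = (-1 + W)/(-5 + L) (H(W, L) = (W - 1)/(L - 5) = (-1 + W)/(-5 + L))
z(f) = 2*f*(f - 2/(3*(-5 + f))) (z(f) = (f + (-1 + 1/3)/(-5 + f))*(f + f) = (f - 2/3/(-5 + f))*(2*f) = (f - 2/(3*(-5 + f)))*(2*f) = 2*f*(f - 2/(3*(-5 + f))))
(20 + z(4))**2 = (20 + (2/3)*4*(-2 + 3*4*(-5 + 4))/(-5 + 4))**2 = (20 + (2/3)*4*(-2 + 3*4*(-1))/(-1))**2 = (20 + (2/3)*4*(-1)*(-2 - 12))**2 = (20 + (2/3)*4*(-1)*(-14))**2 = (20 + 112/3)**2 = (172/3)**2 = 29584/9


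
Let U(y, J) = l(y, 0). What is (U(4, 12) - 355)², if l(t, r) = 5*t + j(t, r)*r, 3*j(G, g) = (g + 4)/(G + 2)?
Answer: 112225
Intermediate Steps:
j(G, g) = (4 + g)/(3*(2 + G)) (j(G, g) = ((g + 4)/(G + 2))/3 = ((4 + g)/(2 + G))/3 = (4 + g)/(3*(2 + G)))
l(t, r) = 5*t + r*(4 + r)/(3*(2 + t)) (l(t, r) = 5*t + ((4 + r)/(3*(2 + t)))*r = 5*t + r*(4 + r)/(3*(2 + t)))
U(y, J) = 5*y (U(y, J) = (0*(4 + 0) + 15*y*(2 + y))/(3*(2 + y)) = (0*4 + 15*y*(2 + y))/(3*(2 + y)) = (0 + 15*y*(2 + y))/(3*(2 + y)) = (15*y*(2 + y))/(3*(2 + y)) = 5*y)
(U(4, 12) - 355)² = (5*4 - 355)² = (20 - 355)² = (-335)² = 112225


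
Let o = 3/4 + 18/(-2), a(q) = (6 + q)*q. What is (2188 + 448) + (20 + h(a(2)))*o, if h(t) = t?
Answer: 2339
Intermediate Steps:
a(q) = q*(6 + q)
o = -33/4 (o = 3*(¼) + 18*(-½) = ¾ - 9 = -33/4 ≈ -8.2500)
(2188 + 448) + (20 + h(a(2)))*o = (2188 + 448) + (20 + 2*(6 + 2))*(-33/4) = 2636 + (20 + 2*8)*(-33/4) = 2636 + (20 + 16)*(-33/4) = 2636 + 36*(-33/4) = 2636 - 297 = 2339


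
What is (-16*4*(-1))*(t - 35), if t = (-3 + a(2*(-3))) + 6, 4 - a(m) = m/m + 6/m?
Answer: -1792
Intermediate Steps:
a(m) = 3 - 6/m (a(m) = 4 - (m/m + 6/m) = 4 - (1 + 6/m) = 4 + (-1 - 6/m) = 3 - 6/m)
t = 7 (t = (-3 + (3 - 6/(2*(-3)))) + 6 = (-3 + (3 - 6/(-6))) + 6 = (-3 + (3 - 6*(-⅙))) + 6 = (-3 + (3 + 1)) + 6 = (-3 + 4) + 6 = 1 + 6 = 7)
(-16*4*(-1))*(t - 35) = (-16*4*(-1))*(7 - 35) = (-4*16*(-1))*(-28) = -64*(-1)*(-28) = 64*(-28) = -1792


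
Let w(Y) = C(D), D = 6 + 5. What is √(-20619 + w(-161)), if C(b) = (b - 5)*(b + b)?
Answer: I*√20487 ≈ 143.13*I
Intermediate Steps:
D = 11
C(b) = 2*b*(-5 + b) (C(b) = (-5 + b)*(2*b) = 2*b*(-5 + b))
w(Y) = 132 (w(Y) = 2*11*(-5 + 11) = 2*11*6 = 132)
√(-20619 + w(-161)) = √(-20619 + 132) = √(-20487) = I*√20487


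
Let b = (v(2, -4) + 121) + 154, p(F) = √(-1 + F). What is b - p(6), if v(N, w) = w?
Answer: 271 - √5 ≈ 268.76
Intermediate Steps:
b = 271 (b = (-4 + 121) + 154 = 117 + 154 = 271)
b - p(6) = 271 - √(-1 + 6) = 271 - √5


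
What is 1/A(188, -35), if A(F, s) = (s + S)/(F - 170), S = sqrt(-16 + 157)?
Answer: -315/542 - 9*sqrt(141)/542 ≈ -0.77836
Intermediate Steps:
S = sqrt(141) ≈ 11.874
A(F, s) = (s + sqrt(141))/(-170 + F) (A(F, s) = (s + sqrt(141))/(F - 170) = (s + sqrt(141))/(-170 + F))
1/A(188, -35) = 1/((-35 + sqrt(141))/(-170 + 188)) = 1/((-35 + sqrt(141))/18) = 1/(-35/18 + sqrt(141)/18)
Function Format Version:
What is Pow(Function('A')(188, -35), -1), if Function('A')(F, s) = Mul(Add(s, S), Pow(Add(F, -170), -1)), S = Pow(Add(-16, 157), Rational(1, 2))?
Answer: Add(Rational(-315, 542), Mul(Rational(-9, 542), Pow(141, Rational(1, 2)))) ≈ -0.77836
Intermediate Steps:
S = Pow(141, Rational(1, 2)) ≈ 11.874
Function('A')(F, s) = Mul(Pow(Add(-170, F), -1), Add(s, Pow(141, Rational(1, 2)))) (Function('A')(F, s) = Mul(Add(s, Pow(141, Rational(1, 2))), Pow(Add(F, -170), -1)) = Mul(Add(s, Pow(141, Rational(1, 2))), Pow(Add(-170, F), -1)) = Mul(Pow(Add(-170, F), -1), Add(s, Pow(141, Rational(1, 2)))))
Pow(Function('A')(188, -35), -1) = Pow(Mul(Pow(Add(-170, 188), -1), Add(-35, Pow(141, Rational(1, 2)))), -1) = Pow(Mul(Pow(18, -1), Add(-35, Pow(141, Rational(1, 2)))), -1) = Pow(Mul(Rational(1, 18), Add(-35, Pow(141, Rational(1, 2)))), -1) = Pow(Add(Rational(-35, 18), Mul(Rational(1, 18), Pow(141, Rational(1, 2)))), -1)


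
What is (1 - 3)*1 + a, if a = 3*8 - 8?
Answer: 14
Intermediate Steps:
a = 16 (a = 24 - 8 = 16)
(1 - 3)*1 + a = (1 - 3)*1 + 16 = -2*1 + 16 = -2 + 16 = 14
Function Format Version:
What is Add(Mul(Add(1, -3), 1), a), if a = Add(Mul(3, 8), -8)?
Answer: 14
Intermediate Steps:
a = 16 (a = Add(24, -8) = 16)
Add(Mul(Add(1, -3), 1), a) = Add(Mul(Add(1, -3), 1), 16) = Add(Mul(-2, 1), 16) = Add(-2, 16) = 14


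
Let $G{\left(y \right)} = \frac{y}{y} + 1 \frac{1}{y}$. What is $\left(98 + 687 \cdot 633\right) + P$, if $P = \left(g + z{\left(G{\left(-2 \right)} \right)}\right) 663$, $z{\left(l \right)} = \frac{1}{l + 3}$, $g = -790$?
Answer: $- \frac{620281}{7} \approx -88612.0$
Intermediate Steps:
$G{\left(y \right)} = 1 + \frac{1}{y}$
$z{\left(l \right)} = \frac{1}{3 + l}$
$P = - \frac{3665064}{7}$ ($P = \left(-790 + \frac{1}{3 + \frac{1 - 2}{-2}}\right) 663 = \left(-790 + \frac{1}{3 - - \frac{1}{2}}\right) 663 = \left(-790 + \frac{1}{3 + \frac{1}{2}}\right) 663 = \left(-790 + \frac{1}{\frac{7}{2}}\right) 663 = \left(-790 + \frac{2}{7}\right) 663 = \left(- \frac{5528}{7}\right) 663 = - \frac{3665064}{7} \approx -5.2358 \cdot 10^{5}$)
$\left(98 + 687 \cdot 633\right) + P = \left(98 + 687 \cdot 633\right) - \frac{3665064}{7} = \left(98 + 434871\right) - \frac{3665064}{7} = 434969 - \frac{3665064}{7} = - \frac{620281}{7}$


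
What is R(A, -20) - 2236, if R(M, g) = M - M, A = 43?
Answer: -2236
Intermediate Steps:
R(M, g) = 0
R(A, -20) - 2236 = 0 - 2236 = -2236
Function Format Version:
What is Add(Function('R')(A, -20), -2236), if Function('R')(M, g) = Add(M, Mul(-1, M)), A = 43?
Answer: -2236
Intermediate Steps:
Function('R')(M, g) = 0
Add(Function('R')(A, -20), -2236) = Add(0, -2236) = -2236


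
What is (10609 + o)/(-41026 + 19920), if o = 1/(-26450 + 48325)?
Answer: -116035938/230846875 ≈ -0.50265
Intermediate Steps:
o = 1/21875 ≈ 4.5714e-5
(10609 + o)/(-41026 + 19920) = (10609 + 1/21875)/(-41026 + 19920) = (232071876/21875)/(-21106) = (232071876/21875)*(-1/21106) = -116035938/230846875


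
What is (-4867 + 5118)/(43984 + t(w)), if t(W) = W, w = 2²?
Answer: 251/43988 ≈ 0.0057061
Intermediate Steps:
w = 4
(-4867 + 5118)/(43984 + t(w)) = (-4867 + 5118)/(43984 + 4) = 251/43988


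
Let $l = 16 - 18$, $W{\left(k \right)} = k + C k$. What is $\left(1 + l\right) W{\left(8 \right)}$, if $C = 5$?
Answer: $-48$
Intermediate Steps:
$W{\left(k \right)} = 6 k$ ($W{\left(k \right)} = k + 5 k = 6 k$)
$l = -2$
$\left(1 + l\right) W{\left(8 \right)} = \left(1 - 2\right) 6 \cdot 8 = \left(-1\right) 48 = -48$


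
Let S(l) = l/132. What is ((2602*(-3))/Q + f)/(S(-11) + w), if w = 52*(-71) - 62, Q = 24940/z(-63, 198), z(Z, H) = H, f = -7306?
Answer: 551271684/280880515 ≈ 1.9627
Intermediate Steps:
S(l) = l/132 (S(l) = l*(1/132) = l/132)
Q = 12470/99 (Q = 24940/198 = 24940*(1/198) = 12470/99 ≈ 125.96)
w = -3754 (w = -3692 - 62 = -3754)
((2602*(-3))/Q + f)/(S(-11) + w) = ((2602*(-3))/(12470/99) - 7306)/((1/132)*(-11) - 3754) = (-7806*99/12470 - 7306)/(-1/12 - 3754) = (-386397/6235 - 7306)/(-45049/12) = -45939307/6235*(-12/45049) = 551271684/280880515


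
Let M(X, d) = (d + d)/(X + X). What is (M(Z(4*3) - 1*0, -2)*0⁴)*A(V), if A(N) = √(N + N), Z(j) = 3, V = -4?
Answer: 0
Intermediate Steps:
A(N) = √2*√N (A(N) = √(2*N) = √2*√N)
M(X, d) = d/X (M(X, d) = (2*d)/((2*X)) = (2*d)*(1/(2*X)) = d/X)
(M(Z(4*3) - 1*0, -2)*0⁴)*A(V) = (-2/(3 - 1*0)*0⁴)*(√2*√(-4)) = (-2/(3 + 0)*0)*(√2*(2*I)) = (-2/3*0)*(2*I*√2) = (-2*⅓*0)*(2*I*√2) = (-⅔*0)*(2*I*√2) = 0*(2*I*√2) = 0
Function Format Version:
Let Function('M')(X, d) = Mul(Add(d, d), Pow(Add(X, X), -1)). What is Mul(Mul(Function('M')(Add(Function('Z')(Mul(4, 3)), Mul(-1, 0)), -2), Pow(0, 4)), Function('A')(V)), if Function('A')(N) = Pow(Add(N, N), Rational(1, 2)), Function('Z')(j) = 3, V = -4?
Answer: 0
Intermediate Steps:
Function('A')(N) = Mul(Pow(2, Rational(1, 2)), Pow(N, Rational(1, 2))) (Function('A')(N) = Pow(Mul(2, N), Rational(1, 2)) = Mul(Pow(2, Rational(1, 2)), Pow(N, Rational(1, 2))))
Function('M')(X, d) = Mul(d, Pow(X, -1)) (Function('M')(X, d) = Mul(Mul(2, d), Pow(Mul(2, X), -1)) = Mul(Mul(2, d), Mul(Rational(1, 2), Pow(X, -1))) = Mul(d, Pow(X, -1)))
Mul(Mul(Function('M')(Add(Function('Z')(Mul(4, 3)), Mul(-1, 0)), -2), Pow(0, 4)), Function('A')(V)) = Mul(Mul(Mul(-2, Pow(Add(3, Mul(-1, 0)), -1)), Pow(0, 4)), Mul(Pow(2, Rational(1, 2)), Pow(-4, Rational(1, 2)))) = Mul(Mul(Mul(-2, Pow(Add(3, 0), -1)), 0), Mul(Pow(2, Rational(1, 2)), Mul(2, I))) = Mul(Mul(Mul(-2, Pow(3, -1)), 0), Mul(2, I, Pow(2, Rational(1, 2)))) = Mul(Mul(Mul(-2, Rational(1, 3)), 0), Mul(2, I, Pow(2, Rational(1, 2)))) = Mul(Mul(Rational(-2, 3), 0), Mul(2, I, Pow(2, Rational(1, 2)))) = Mul(0, Mul(2, I, Pow(2, Rational(1, 2)))) = 0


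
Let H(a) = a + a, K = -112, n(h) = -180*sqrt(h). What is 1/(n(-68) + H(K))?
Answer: I/(8*(-28*I + 45*sqrt(17))) ≈ -9.9406e-5 + 0.00065871*I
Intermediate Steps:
H(a) = 2*a
1/(n(-68) + H(K)) = 1/(-360*I*sqrt(17) + 2*(-112)) = 1/(-360*I*sqrt(17) - 224) = 1/(-224 - 360*I*sqrt(17))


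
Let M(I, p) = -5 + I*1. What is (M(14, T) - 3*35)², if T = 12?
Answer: 9216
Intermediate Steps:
M(I, p) = -5 + I
(M(14, T) - 3*35)² = ((-5 + 14) - 3*35)² = (9 - 105)² = (-96)² = 9216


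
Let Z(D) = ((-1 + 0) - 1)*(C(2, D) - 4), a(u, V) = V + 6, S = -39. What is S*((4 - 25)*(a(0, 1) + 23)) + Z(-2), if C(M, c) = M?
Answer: 24574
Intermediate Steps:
a(u, V) = 6 + V
Z(D) = 4 (Z(D) = ((-1 + 0) - 1)*(2 - 4) = (-1 - 1)*(-2) = -2*(-2) = 4)
S*((4 - 25)*(a(0, 1) + 23)) + Z(-2) = -39*(4 - 25)*((6 + 1) + 23) + 4 = -(-819)*(7 + 23) + 4 = -(-819)*30 + 4 = -39*(-630) + 4 = 24570 + 4 = 24574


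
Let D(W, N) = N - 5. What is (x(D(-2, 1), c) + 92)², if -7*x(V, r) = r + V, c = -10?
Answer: 8836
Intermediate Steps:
D(W, N) = -5 + N
x(V, r) = -V/7 - r/7 (x(V, r) = -(r + V)/7 = -(V + r)/7 = -V/7 - r/7)
(x(D(-2, 1), c) + 92)² = ((-(-5 + 1)/7 - ⅐*(-10)) + 92)² = ((-⅐*(-4) + 10/7) + 92)² = ((4/7 + 10/7) + 92)² = (2 + 92)² = 94² = 8836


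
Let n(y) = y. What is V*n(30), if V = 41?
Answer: 1230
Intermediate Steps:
V*n(30) = 41*30 = 1230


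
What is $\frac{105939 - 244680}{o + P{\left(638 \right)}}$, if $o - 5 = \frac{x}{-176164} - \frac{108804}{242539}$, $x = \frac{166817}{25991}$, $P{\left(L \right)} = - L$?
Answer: $\frac{22010429394768671868}{100492836137826521} \approx 219.02$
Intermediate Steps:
$x = \frac{23831}{3713}$ ($x = 166817 \cdot \frac{1}{25991} = \frac{23831}{3713} \approx 6.4183$)
$o = \frac{722045936415503}{158644015790348}$ ($o = 5 + \left(\frac{23831}{3713 \left(-176164\right)} - \frac{108804}{242539}\right) = 5 + \left(\frac{23831}{3713} \left(- \frac{1}{176164}\right) - \frac{108804}{242539}\right) = 5 - \frac{71174142536237}{158644015790348} = \frac{722045936415503}{158644015790348} \approx 4.5514$)
$\frac{105939 - 244680}{o + P{\left(638 \right)}} = \frac{105939 - 244680}{\frac{722045936415503}{158644015790348} - 638} = - \frac{138741}{\frac{722045936415503}{158644015790348} - 638} = - \frac{138741}{- \frac{100492836137826521}{158644015790348}} = \left(-138741\right) \left(- \frac{158644015790348}{100492836137826521}\right) = \frac{22010429394768671868}{100492836137826521}$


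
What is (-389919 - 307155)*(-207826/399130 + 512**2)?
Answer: -36467191707654078/199565 ≈ -1.8273e+11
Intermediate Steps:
(-389919 - 307155)*(-207826/399130 + 512**2) = -697074*(-207826*1/399130 + 262144) = -697074*(-103913/199565 + 262144) = -697074*52314663447/199565 = -36467191707654078/199565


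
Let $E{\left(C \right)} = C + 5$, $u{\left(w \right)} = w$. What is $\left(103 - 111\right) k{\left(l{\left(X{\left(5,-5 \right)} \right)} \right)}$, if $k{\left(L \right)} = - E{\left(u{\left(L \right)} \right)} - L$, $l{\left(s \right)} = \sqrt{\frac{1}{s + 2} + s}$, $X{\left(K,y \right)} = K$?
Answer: $40 + \frac{96 \sqrt{7}}{7} \approx 76.285$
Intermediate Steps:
$E{\left(C \right)} = 5 + C$
$l{\left(s \right)} = \sqrt{s + \frac{1}{2 + s}}$ ($l{\left(s \right)} = \sqrt{\frac{1}{2 + s} + s} = \sqrt{s + \frac{1}{2 + s}}$)
$k{\left(L \right)} = -5 - 2 L$ ($k{\left(L \right)} = - (5 + L) - L = \left(-5 - L\right) - L = -5 - 2 L$)
$\left(103 - 111\right) k{\left(l{\left(X{\left(5,-5 \right)} \right)} \right)} = \left(103 - 111\right) \left(-5 - 2 \sqrt{\frac{1 + 5 \left(2 + 5\right)}{2 + 5}}\right) = - 8 \left(-5 - 2 \sqrt{\frac{1 + 5 \cdot 7}{7}}\right) = - 8 \left(-5 - 2 \sqrt{\frac{1 + 35}{7}}\right) = - 8 \left(-5 - 2 \sqrt{\frac{1}{7} \cdot 36}\right) = - 8 \left(-5 - 2 \sqrt{\frac{36}{7}}\right) = - 8 \left(-5 - 2 \frac{6 \sqrt{7}}{7}\right) = - 8 \left(-5 - \frac{12 \sqrt{7}}{7}\right) = 40 + \frac{96 \sqrt{7}}{7}$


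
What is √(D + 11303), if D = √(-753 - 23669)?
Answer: √(11303 + I*√24422) ≈ 106.32 + 0.7349*I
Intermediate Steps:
D = I*√24422 (D = √(-24422) = I*√24422 ≈ 156.28*I)
√(D + 11303) = √(I*√24422 + 11303) = √(11303 + I*√24422)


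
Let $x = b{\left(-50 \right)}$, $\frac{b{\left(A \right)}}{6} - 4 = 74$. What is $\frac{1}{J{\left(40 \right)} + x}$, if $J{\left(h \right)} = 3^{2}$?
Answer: $\frac{1}{477} \approx 0.0020964$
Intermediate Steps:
$J{\left(h \right)} = 9$
$b{\left(A \right)} = 468$ ($b{\left(A \right)} = 24 + 6 \cdot 74 = 24 + 444 = 468$)
$x = 468$
$\frac{1}{J{\left(40 \right)} + x} = \frac{1}{9 + 468} = \frac{1}{477}$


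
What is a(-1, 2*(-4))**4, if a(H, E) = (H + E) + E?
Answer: 83521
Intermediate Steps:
a(H, E) = H + 2*E (a(H, E) = (E + H) + E = H + 2*E)
a(-1, 2*(-4))**4 = (-1 + 2*(2*(-4)))**4 = (-1 + 2*(-8))**4 = (-1 - 16)**4 = (-17)**4 = 83521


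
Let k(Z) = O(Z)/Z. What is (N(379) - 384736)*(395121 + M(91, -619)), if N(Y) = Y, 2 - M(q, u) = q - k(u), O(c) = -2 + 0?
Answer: -93984822397170/619 ≈ -1.5183e+11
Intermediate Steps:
O(c) = -2
k(Z) = -2/Z
M(q, u) = 2 - q - 2/u (M(q, u) = 2 - (q - (-2)/u) = 2 - (q + 2/u) = 2 + (-q - 2/u) = 2 - q - 2/u)
(N(379) - 384736)*(395121 + M(91, -619)) = (379 - 384736)*(395121 + (2 - 1*91 - 2/(-619))) = -384357*(395121 + (2 - 91 - 2*(-1/619))) = -384357*(395121 + (2 - 91 + 2/619)) = -384357*(395121 - 55089/619) = -384357*244524810/619 = -93984822397170/619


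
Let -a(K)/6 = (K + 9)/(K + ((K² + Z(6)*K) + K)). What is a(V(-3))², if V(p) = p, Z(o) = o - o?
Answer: 144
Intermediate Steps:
Z(o) = 0
a(K) = -6*(9 + K)/(K² + 2*K) (a(K) = -6*(K + 9)/(K + ((K² + 0*K) + K)) = -6*(9 + K)/(K + ((K² + 0) + K)) = -6*(9 + K)/(K + (K² + K)) = -6*(9 + K)/(K + (K + K²)) = -6*(9 + K)/(K² + 2*K))
a(V(-3))² = (6*(-9 - 1*(-3))/(-3*(2 - 3)))² = (6*(-⅓)*(-9 + 3)/(-1))² = (6*(-⅓)*(-1)*(-6))² = (-12)² = 144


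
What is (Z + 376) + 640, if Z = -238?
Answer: 778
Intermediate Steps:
(Z + 376) + 640 = (-238 + 376) + 640 = 138 + 640 = 778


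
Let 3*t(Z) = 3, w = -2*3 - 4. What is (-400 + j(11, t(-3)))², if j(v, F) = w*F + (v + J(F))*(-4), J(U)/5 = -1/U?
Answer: 188356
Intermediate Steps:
J(U) = -5/U (J(U) = 5*(-1/U) = -5/U)
w = -10 (w = -6 - 4 = -10)
t(Z) = 1 (t(Z) = (⅓)*3 = 1)
j(v, F) = -10*F - 4*v + 20/F (j(v, F) = -10*F + (v - 5/F)*(-4) = -10*F + (-4*v + 20/F) = -10*F - 4*v + 20/F)
(-400 + j(11, t(-3)))² = (-400 + (-10*1 - 4*11 + 20/1))² = (-400 + (-10 - 44 + 20*1))² = (-400 + (-10 - 44 + 20))² = (-400 - 34)² = (-434)² = 188356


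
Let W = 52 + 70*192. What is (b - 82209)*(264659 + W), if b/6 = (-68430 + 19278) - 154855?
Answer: -363335021901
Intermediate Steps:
W = 13492 (W = 52 + 13440 = 13492)
b = -1224042 (b = 6*((-68430 + 19278) - 154855) = 6*(-49152 - 154855) = 6*(-204007) = -1224042)
(b - 82209)*(264659 + W) = (-1224042 - 82209)*(264659 + 13492) = -1306251*278151 = -363335021901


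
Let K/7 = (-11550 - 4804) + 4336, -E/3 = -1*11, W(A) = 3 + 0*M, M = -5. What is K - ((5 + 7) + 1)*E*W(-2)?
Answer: -85413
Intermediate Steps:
W(A) = 3 (W(A) = 3 + 0*(-5) = 3 + 0 = 3)
E = 33 (E = -(-3)*11 = -3*(-11) = 33)
K = -84126 (K = 7*((-11550 - 4804) + 4336) = 7*(-16354 + 4336) = 7*(-12018) = -84126)
K - ((5 + 7) + 1)*E*W(-2) = -84126 - ((5 + 7) + 1)*33*3 = -84126 - (12 + 1)*33*3 = -84126 - 13*33*3 = -84126 - 429*3 = -84126 - 1*1287 = -84126 - 1287 = -85413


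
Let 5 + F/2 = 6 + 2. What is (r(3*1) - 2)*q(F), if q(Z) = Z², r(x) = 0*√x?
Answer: -72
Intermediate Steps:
r(x) = 0
F = 6 (F = -10 + 2*(6 + 2) = -10 + 2*8 = -10 + 16 = 6)
(r(3*1) - 2)*q(F) = (0 - 2)*6² = -2*36 = -72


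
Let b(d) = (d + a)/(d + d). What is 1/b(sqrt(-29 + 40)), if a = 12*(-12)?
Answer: -22/20725 - 288*sqrt(11)/20725 ≈ -0.047150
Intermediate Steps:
a = -144
b(d) = (-144 + d)/(2*d) (b(d) = (d - 144)/(d + d) = (-144 + d)/((2*d)) = (-144 + d)*(1/(2*d)) = (-144 + d)/(2*d))
1/b(sqrt(-29 + 40)) = 1/((-144 + sqrt(-29 + 40))/(2*(sqrt(-29 + 40)))) = 1/((-144 + sqrt(11))/(2*(sqrt(11)))) = 1/((sqrt(11)/11)*(-144 + sqrt(11))/2) = 1/(sqrt(11)*(-144 + sqrt(11))/22) = 2*sqrt(11)/(-144 + sqrt(11))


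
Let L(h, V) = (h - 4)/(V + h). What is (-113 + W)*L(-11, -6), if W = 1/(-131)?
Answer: -222060/2227 ≈ -99.713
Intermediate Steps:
L(h, V) = (-4 + h)/(V + h)
W = -1/131 ≈ -0.0076336
(-113 + W)*L(-11, -6) = (-113 - 1/131)*((-4 - 11)/(-6 - 11)) = -14804*(-15)/(131*(-17)) = -(-14804)*(-15)/2227 = -14804/131*15/17 = -222060/2227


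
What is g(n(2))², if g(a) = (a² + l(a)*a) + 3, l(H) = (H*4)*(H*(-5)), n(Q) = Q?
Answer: 23409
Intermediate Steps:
l(H) = -20*H² (l(H) = (4*H)*(-5*H) = -20*H²)
g(a) = 3 + a² - 20*a³ (g(a) = (a² + (-20*a²)*a) + 3 = (a² - 20*a³) + 3 = 3 + a² - 20*a³)
g(n(2))² = (3 + 2² - 20*2³)² = (3 + 4 - 20*8)² = (3 + 4 - 160)² = (-153)² = 23409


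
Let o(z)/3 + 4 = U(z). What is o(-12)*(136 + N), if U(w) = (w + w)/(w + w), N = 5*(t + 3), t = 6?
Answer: -1629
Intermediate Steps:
N = 45 (N = 5*(6 + 3) = 5*9 = 45)
U(w) = 1 (U(w) = (2*w)/((2*w)) = (2*w)*(1/(2*w)) = 1)
o(z) = -9 (o(z) = -12 + 3*1 = -12 + 3 = -9)
o(-12)*(136 + N) = -9*(136 + 45) = -9*181 = -1629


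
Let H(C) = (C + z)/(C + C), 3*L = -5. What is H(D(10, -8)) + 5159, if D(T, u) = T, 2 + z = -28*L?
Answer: 77426/15 ≈ 5161.7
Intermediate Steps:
L = -5/3 (L = (1/3)*(-5) = -5/3 ≈ -1.6667)
z = 134/3 (z = -2 - 28*(-5)/3 = -2 - 7*(-20/3) = -2 + 140/3 = 134/3 ≈ 44.667)
H(C) = (134/3 + C)/(2*C) (H(C) = (C + 134/3)/(C + C) = (134/3 + C)/((2*C)) = (134/3 + C)*(1/(2*C)) = (134/3 + C)/(2*C))
H(D(10, -8)) + 5159 = (1/6)*(134 + 3*10)/10 + 5159 = (1/6)*(1/10)*(134 + 30) + 5159 = (1/6)*(1/10)*164 + 5159 = 41/15 + 5159 = 77426/15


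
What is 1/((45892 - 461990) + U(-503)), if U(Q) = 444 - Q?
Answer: -1/415151 ≈ -2.4088e-6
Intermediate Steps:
1/((45892 - 461990) + U(-503)) = 1/((45892 - 461990) + (444 - 1*(-503))) = 1/(-416098 + (444 + 503)) = 1/(-416098 + 947) = 1/(-415151) = -1/415151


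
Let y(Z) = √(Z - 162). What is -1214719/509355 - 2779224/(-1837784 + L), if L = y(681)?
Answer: -136460390908779893/156392823645493785 + 2779224*√519/3377450030137 ≈ -0.87253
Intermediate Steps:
y(Z) = √(-162 + Z)
L = √519 (L = √(-162 + 681) = √519 ≈ 22.782)
-1214719/509355 - 2779224/(-1837784 + L) = -1214719/509355 - 2779224/(-1837784 + √519) = -1214719*1/509355 - 2779224/(-1837784 + √519) = -110429/46305 - 2779224/(-1837784 + √519)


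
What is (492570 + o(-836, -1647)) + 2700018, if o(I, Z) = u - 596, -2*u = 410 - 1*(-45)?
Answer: 6383529/2 ≈ 3.1918e+6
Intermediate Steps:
u = -455/2 (u = -(410 - 1*(-45))/2 = -(410 + 45)/2 = -½*455 = -455/2 ≈ -227.50)
o(I, Z) = -1647/2 (o(I, Z) = -455/2 - 596 = -1647/2)
(492570 + o(-836, -1647)) + 2700018 = (492570 - 1647/2) + 2700018 = 983493/2 + 2700018 = 6383529/2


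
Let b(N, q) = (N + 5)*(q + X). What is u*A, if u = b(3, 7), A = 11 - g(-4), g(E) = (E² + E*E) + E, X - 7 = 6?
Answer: -2720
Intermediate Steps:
X = 13 (X = 7 + 6 = 13)
g(E) = E + 2*E² (g(E) = (E² + E²) + E = 2*E² + E = E + 2*E²)
b(N, q) = (5 + N)*(13 + q) (b(N, q) = (N + 5)*(q + 13) = (5 + N)*(13 + q))
A = -17 (A = 11 - (-4)*(1 + 2*(-4)) = 11 - (-4)*(1 - 8) = 11 - (-4)*(-7) = 11 - 1*28 = 11 - 28 = -17)
u = 160 (u = 65 + 5*7 + 13*3 + 3*7 = 65 + 35 + 39 + 21 = 160)
u*A = 160*(-17) = -2720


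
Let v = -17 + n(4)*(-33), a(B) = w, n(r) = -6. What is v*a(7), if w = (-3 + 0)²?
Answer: 1629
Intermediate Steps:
w = 9 (w = (-3)² = 9)
a(B) = 9
v = 181 (v = -17 - 6*(-33) = -17 + 198 = 181)
v*a(7) = 181*9 = 1629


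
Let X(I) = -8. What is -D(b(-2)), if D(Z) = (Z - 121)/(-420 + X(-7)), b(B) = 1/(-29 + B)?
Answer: -938/3317 ≈ -0.28279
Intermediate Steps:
D(Z) = 121/428 - Z/428 (D(Z) = (Z - 121)/(-420 - 8) = (-121 + Z)/(-428) = (-121 + Z)*(-1/428) = 121/428 - Z/428)
-D(b(-2)) = -(121/428 - 1/(428*(-29 - 2))) = -(121/428 - 1/428/(-31)) = -(121/428 - 1/428*(-1/31)) = -(121/428 + 1/13268) = -1*938/3317 = -938/3317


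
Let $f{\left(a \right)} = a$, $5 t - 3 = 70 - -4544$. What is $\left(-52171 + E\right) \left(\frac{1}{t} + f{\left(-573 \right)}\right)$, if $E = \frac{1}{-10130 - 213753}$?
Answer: $\frac{10300129857108928}{344555937} \approx 2.9894 \cdot 10^{7}$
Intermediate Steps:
$t = \frac{4617}{5}$ ($t = \frac{3}{5} + \frac{70 - -4544}{5} = \frac{3}{5} + \frac{70 + 4544}{5} = \frac{3}{5} + \frac{1}{5} \cdot 4614 = \frac{3}{5} + \frac{4614}{5} = \frac{4617}{5} \approx 923.4$)
$E = - \frac{1}{223883}$ ($E = \frac{1}{-223883} = - \frac{1}{223883} \approx -4.4666 \cdot 10^{-6}$)
$\left(-52171 + E\right) \left(\frac{1}{t} + f{\left(-573 \right)}\right) = \left(-52171 - \frac{1}{223883}\right) \left(\frac{1}{\frac{4617}{5}} - 573\right) = - \frac{11680199994 \left(\frac{5}{4617} - 573\right)}{223883} = \left(- \frac{11680199994}{223883}\right) \left(- \frac{2645536}{4617}\right) = \frac{10300129857108928}{344555937}$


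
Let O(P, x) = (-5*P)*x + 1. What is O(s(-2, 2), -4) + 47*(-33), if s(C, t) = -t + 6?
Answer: -1470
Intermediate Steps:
s(C, t) = 6 - t
O(P, x) = 1 - 5*P*x (O(P, x) = -5*P*x + 1 = 1 - 5*P*x)
O(s(-2, 2), -4) + 47*(-33) = (1 - 5*(6 - 1*2)*(-4)) + 47*(-33) = (1 - 5*(6 - 2)*(-4)) - 1551 = (1 - 5*4*(-4)) - 1551 = (1 + 80) - 1551 = 81 - 1551 = -1470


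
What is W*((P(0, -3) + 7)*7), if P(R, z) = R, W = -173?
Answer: -8477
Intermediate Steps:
W*((P(0, -3) + 7)*7) = -173*(0 + 7)*7 = -1211*7 = -173*49 = -8477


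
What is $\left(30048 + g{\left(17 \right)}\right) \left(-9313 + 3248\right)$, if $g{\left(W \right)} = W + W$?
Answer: $-182447330$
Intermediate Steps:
$g{\left(W \right)} = 2 W$
$\left(30048 + g{\left(17 \right)}\right) \left(-9313 + 3248\right) = \left(30048 + 2 \cdot 17\right) \left(-9313 + 3248\right) = \left(30048 + 34\right) \left(-6065\right) = 30082 \left(-6065\right) = -182447330$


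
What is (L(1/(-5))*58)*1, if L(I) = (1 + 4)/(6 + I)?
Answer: 50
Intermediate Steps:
L(I) = 5/(6 + I)
(L(1/(-5))*58)*1 = ((5/(6 + 1/(-5)))*58)*1 = ((5/(6 + 1*(-1/5)))*58)*1 = ((5/(6 - 1/5))*58)*1 = ((5/(29/5))*58)*1 = ((5*(5/29))*58)*1 = ((25/29)*58)*1 = 50*1 = 50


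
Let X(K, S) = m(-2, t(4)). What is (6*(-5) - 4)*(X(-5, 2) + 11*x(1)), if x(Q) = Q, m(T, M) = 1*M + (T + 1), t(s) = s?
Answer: -476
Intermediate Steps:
m(T, M) = 1 + M + T (m(T, M) = M + (1 + T) = 1 + M + T)
X(K, S) = 3 (X(K, S) = 1 + 4 - 2 = 3)
(6*(-5) - 4)*(X(-5, 2) + 11*x(1)) = (6*(-5) - 4)*(3 + 11*1) = (-30 - 4)*(3 + 11) = -34*14 = -476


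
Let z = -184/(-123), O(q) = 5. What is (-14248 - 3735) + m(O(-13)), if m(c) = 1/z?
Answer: -3308749/184 ≈ -17982.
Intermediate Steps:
z = 184/123 (z = -184*(-1/123) = 184/123 ≈ 1.4959)
m(c) = 123/184 (m(c) = 1/(184/123) = 123/184)
(-14248 - 3735) + m(O(-13)) = (-14248 - 3735) + 123/184 = -17983 + 123/184 = -3308749/184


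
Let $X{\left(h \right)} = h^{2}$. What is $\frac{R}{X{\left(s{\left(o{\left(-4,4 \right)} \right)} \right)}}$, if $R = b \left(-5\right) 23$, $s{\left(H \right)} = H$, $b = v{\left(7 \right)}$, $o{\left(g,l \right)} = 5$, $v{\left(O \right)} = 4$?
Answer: $- \frac{92}{5} \approx -18.4$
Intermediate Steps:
$b = 4$
$R = -460$ ($R = 4 \left(-5\right) 23 = \left(-20\right) 23 = -460$)
$\frac{R}{X{\left(s{\left(o{\left(-4,4 \right)} \right)} \right)}} = - \frac{460}{5^{2}} = - \frac{460}{25} = \left(-460\right) \frac{1}{25} = - \frac{92}{5}$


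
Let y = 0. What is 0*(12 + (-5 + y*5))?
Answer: 0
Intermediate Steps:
0*(12 + (-5 + y*5)) = 0*(12 + (-5 + 0*5)) = 0*(12 + (-5 + 0)) = 0*(12 - 5) = 0*7 = 0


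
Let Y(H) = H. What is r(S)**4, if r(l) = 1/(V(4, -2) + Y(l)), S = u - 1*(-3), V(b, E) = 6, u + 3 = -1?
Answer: 1/625 ≈ 0.0016000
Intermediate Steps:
u = -4 (u = -3 - 1 = -4)
S = -1 (S = -4 - 1*(-3) = -4 + 3 = -1)
r(l) = 1/(6 + l)
r(S)**4 = (1/(6 - 1))**4 = (1/5)**4 = 1/625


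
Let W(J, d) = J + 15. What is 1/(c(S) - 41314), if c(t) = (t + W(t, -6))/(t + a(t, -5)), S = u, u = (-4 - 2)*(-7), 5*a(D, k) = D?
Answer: -28/1156737 ≈ -2.4206e-5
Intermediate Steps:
W(J, d) = 15 + J
a(D, k) = D/5
u = 42 (u = -6*(-7) = 42)
S = 42
c(t) = 5*(15 + 2*t)/(6*t) (c(t) = (t + (15 + t))/(t + t/5) = (15 + 2*t)/((6*t/5)) = (15 + 2*t)*(5/(6*t)) = 5*(15 + 2*t)/(6*t))
1/(c(S) - 41314) = 1/((⅚)*(15 + 2*42)/42 - 41314) = 1/((⅚)*(1/42)*(15 + 84) - 41314) = 1/((⅚)*(1/42)*99 - 41314) = 1/(55/28 - 41314) = 1/(-1156737/28) = -28/1156737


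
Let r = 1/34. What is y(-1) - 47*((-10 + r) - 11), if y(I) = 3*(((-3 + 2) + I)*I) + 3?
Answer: 33817/34 ≈ 994.62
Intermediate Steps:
r = 1/34 ≈ 0.029412
y(I) = 3 + 3*I*(-1 + I) (y(I) = 3*((-1 + I)*I) + 3 = 3*(I*(-1 + I)) + 3 = 3*I*(-1 + I) + 3 = 3 + 3*I*(-1 + I))
y(-1) - 47*((-10 + r) - 11) = (3 - 3*(-1) + 3*(-1)**2) - 47*((-10 + 1/34) - 11) = (3 + 3 + 3*1) - 47*(-339/34 - 11) = (3 + 3 + 3) - 47*(-713/34) = 9 + 33511/34 = 33817/34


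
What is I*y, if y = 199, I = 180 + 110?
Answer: 57710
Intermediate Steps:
I = 290
I*y = 290*199 = 57710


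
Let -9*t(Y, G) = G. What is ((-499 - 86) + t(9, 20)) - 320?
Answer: -8165/9 ≈ -907.22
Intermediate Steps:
t(Y, G) = -G/9
((-499 - 86) + t(9, 20)) - 320 = ((-499 - 86) - 1/9*20) - 320 = (-585 - 20/9) - 320 = -5285/9 - 320 = -8165/9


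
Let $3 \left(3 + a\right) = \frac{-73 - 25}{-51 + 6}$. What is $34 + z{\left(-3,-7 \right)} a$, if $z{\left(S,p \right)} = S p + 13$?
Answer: $- \frac{5848}{135} \approx -43.319$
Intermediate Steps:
$z{\left(S,p \right)} = 13 + S p$
$a = - \frac{307}{135}$ ($a = -3 + \frac{\left(-73 - 25\right) \frac{1}{-51 + 6}}{3} = -3 + \frac{\left(-98\right) \frac{1}{-45}}{3} = -3 + \frac{\left(-98\right) \left(- \frac{1}{45}\right)}{3} = -3 + \frac{1}{3} \cdot \frac{98}{45} = -3 + \frac{98}{135} = - \frac{307}{135} \approx -2.2741$)
$34 + z{\left(-3,-7 \right)} a = 34 + \left(13 - -21\right) \left(- \frac{307}{135}\right) = 34 + \left(13 + 21\right) \left(- \frac{307}{135}\right) = 34 + 34 \left(- \frac{307}{135}\right) = 34 - \frac{10438}{135} = - \frac{5848}{135}$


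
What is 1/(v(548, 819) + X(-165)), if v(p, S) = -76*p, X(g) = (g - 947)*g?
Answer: 1/141832 ≈ 7.0506e-6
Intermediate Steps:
X(g) = g*(-947 + g) (X(g) = (-947 + g)*g = g*(-947 + g))
1/(v(548, 819) + X(-165)) = 1/(-76*548 - 165*(-947 - 165)) = 1/(-41648 - 165*(-1112)) = 1/(-41648 + 183480) = 1/141832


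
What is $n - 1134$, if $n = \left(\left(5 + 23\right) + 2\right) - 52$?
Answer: $-1156$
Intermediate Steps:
$n = -22$ ($n = \left(28 + 2\right) - 52 = 30 - 52 = -22$)
$n - 1134 = -22 - 1134 = -1156$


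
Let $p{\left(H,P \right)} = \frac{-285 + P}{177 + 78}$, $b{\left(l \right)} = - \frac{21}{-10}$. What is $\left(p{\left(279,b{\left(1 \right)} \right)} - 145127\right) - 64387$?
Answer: $- \frac{178087843}{850} \approx -2.0952 \cdot 10^{5}$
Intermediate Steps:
$b{\left(l \right)} = \frac{21}{10}$ ($b{\left(l \right)} = \left(-21\right) \left(- \frac{1}{10}\right) = \frac{21}{10}$)
$p{\left(H,P \right)} = - \frac{19}{17} + \frac{P}{255}$ ($p{\left(H,P \right)} = \frac{-285 + P}{255} = \left(-285 + P\right) \frac{1}{255} = - \frac{19}{17} + \frac{P}{255}$)
$\left(p{\left(279,b{\left(1 \right)} \right)} - 145127\right) - 64387 = \left(\left(- \frac{19}{17} + \frac{1}{255} \cdot \frac{21}{10}\right) - 145127\right) - 64387 = \left(\left(- \frac{19}{17} + \frac{7}{850}\right) - 145127\right) - 64387 = \left(- \frac{943}{850} - 145127\right) - 64387 = - \frac{123358893}{850} - 64387 = - \frac{178087843}{850}$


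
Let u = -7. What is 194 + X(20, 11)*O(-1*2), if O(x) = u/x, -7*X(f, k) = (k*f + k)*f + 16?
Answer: -2124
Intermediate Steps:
X(f, k) = -16/7 - f*(k + f*k)/7 (X(f, k) = -((k*f + k)*f + 16)/7 = -((f*k + k)*f + 16)/7 = -((k + f*k)*f + 16)/7 = -(f*(k + f*k) + 16)/7 = -(16 + f*(k + f*k))/7 = -16/7 - f*(k + f*k)/7)
O(x) = -7/x
194 + X(20, 11)*O(-1*2) = 194 + (-16/7 - 1/7*20*11 - 1/7*11*20**2)*(-7/((-1*2))) = 194 + (-16/7 - 220/7 - 1/7*11*400)*(-7/(-2)) = 194 + (-16/7 - 220/7 - 4400/7)*(-7*(-1/2)) = 194 - 4636/7*7/2 = 194 - 2318 = -2124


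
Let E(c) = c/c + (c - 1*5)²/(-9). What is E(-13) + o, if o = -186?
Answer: -221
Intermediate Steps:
E(c) = 1 - (-5 + c)²/9 (E(c) = 1 + (c - 5)²*(-⅑) = 1 + (-5 + c)²*(-⅑) = 1 - (-5 + c)²/9)
E(-13) + o = (1 - (-5 - 13)²/9) - 186 = (1 - ⅑*(-18)²) - 186 = (1 - ⅑*324) - 186 = (1 - 36) - 186 = -35 - 186 = -221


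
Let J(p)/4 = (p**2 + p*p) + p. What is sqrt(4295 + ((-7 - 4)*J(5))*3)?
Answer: I*sqrt(2965) ≈ 54.452*I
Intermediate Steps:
J(p) = 4*p + 8*p**2 (J(p) = 4*((p**2 + p*p) + p) = 4*((p**2 + p**2) + p) = 4*(2*p**2 + p) = 4*(p + 2*p**2) = 4*p + 8*p**2)
sqrt(4295 + ((-7 - 4)*J(5))*3) = sqrt(4295 + ((-7 - 4)*(4*5*(1 + 2*5)))*3) = sqrt(4295 - 44*5*(1 + 10)*3) = sqrt(4295 - 44*5*11*3) = sqrt(4295 - 11*220*3) = sqrt(4295 - 2420*3) = sqrt(4295 - 7260) = sqrt(-2965) = I*sqrt(2965)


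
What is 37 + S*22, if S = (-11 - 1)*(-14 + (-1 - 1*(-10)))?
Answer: 1357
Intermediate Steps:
S = 60 (S = -12*(-14 + (-1 + 10)) = -12*(-14 + 9) = -12*(-5) = 60)
37 + S*22 = 37 + 60*22 = 37 + 1320 = 1357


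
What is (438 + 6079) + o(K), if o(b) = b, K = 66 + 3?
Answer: 6586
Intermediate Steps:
K = 69
(438 + 6079) + o(K) = (438 + 6079) + 69 = 6517 + 69 = 6586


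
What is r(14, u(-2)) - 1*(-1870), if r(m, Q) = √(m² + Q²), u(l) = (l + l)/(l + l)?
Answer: 1870 + √197 ≈ 1884.0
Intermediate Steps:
u(l) = 1 (u(l) = (2*l)/((2*l)) = (2*l)*(1/(2*l)) = 1)
r(m, Q) = √(Q² + m²)
r(14, u(-2)) - 1*(-1870) = √(1² + 14²) - 1*(-1870) = √(1 + 196) + 1870 = √197 + 1870 = 1870 + √197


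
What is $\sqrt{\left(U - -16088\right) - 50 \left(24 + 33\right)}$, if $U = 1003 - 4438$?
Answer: $\sqrt{9803} \approx 99.01$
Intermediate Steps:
$U = -3435$ ($U = 1003 - 4438 = -3435$)
$\sqrt{\left(U - -16088\right) - 50 \left(24 + 33\right)} = \sqrt{\left(-3435 - -16088\right) - 50 \left(24 + 33\right)} = \sqrt{\left(-3435 + 16088\right) - 2850} = \sqrt{12653 - 2850} = \sqrt{9803}$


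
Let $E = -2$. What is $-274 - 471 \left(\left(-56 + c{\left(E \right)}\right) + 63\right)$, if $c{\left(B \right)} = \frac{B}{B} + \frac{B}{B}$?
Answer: $-4513$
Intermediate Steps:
$c{\left(B \right)} = 2$ ($c{\left(B \right)} = 1 + 1 = 2$)
$-274 - 471 \left(\left(-56 + c{\left(E \right)}\right) + 63\right) = -274 - 471 \left(\left(-56 + 2\right) + 63\right) = -274 - 471 \left(-54 + 63\right) = -274 - 4239 = -4513$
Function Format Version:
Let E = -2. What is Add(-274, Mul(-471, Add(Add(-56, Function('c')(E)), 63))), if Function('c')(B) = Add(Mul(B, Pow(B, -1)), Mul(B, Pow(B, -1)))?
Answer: -4513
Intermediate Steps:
Function('c')(B) = 2 (Function('c')(B) = Add(1, 1) = 2)
Add(-274, Mul(-471, Add(Add(-56, Function('c')(E)), 63))) = Add(-274, Mul(-471, Add(Add(-56, 2), 63))) = Add(-274, Mul(-471, Add(-54, 63))) = Add(-274, Mul(-471, 9)) = Add(-274, -4239) = -4513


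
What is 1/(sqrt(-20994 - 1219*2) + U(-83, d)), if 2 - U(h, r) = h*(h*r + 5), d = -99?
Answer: 5883/4014724126 - I*sqrt(5858)/232853999308 ≈ 1.4654e-6 - 3.2869e-10*I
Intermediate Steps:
U(h, r) = 2 - h*(5 + h*r) (U(h, r) = 2 - h*(h*r + 5) = 2 - h*(5 + h*r))
1/(sqrt(-20994 - 1219*2) + U(-83, d)) = 1/(sqrt(-20994 - 1219*2) + (2 - 5*(-83) - 1*(-99)*(-83)**2)) = 1/(sqrt(-20994 - 2438) + (2 + 415 - 1*(-99)*6889)) = 1/(sqrt(-23432) + (2 + 415 + 682011)) = 1/(2*I*sqrt(5858) + 682428) = 1/(682428 + 2*I*sqrt(5858))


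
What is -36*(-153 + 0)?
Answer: 5508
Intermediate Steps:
-36*(-153 + 0) = -36*(-153) = 5508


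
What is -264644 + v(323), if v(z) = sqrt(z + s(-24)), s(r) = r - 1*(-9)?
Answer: -264644 + 2*sqrt(77) ≈ -2.6463e+5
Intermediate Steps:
s(r) = 9 + r (s(r) = r + 9 = 9 + r)
v(z) = sqrt(-15 + z) (v(z) = sqrt(z + (9 - 24)) = sqrt(z - 15) = sqrt(-15 + z))
-264644 + v(323) = -264644 + sqrt(-15 + 323) = -264644 + sqrt(308) = -264644 + 2*sqrt(77)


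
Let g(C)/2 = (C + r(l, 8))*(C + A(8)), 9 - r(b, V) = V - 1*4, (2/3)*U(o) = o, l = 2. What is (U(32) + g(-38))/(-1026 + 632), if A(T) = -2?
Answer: -1344/197 ≈ -6.8223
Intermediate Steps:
U(o) = 3*o/2
r(b, V) = 13 - V (r(b, V) = 9 - (V - 1*4) = 9 - (V - 4) = 9 - (-4 + V) = 9 + (4 - V) = 13 - V)
g(C) = 2*(-2 + C)*(5 + C) (g(C) = 2*((C + (13 - 1*8))*(C - 2)) = 2*((C + (13 - 8))*(-2 + C)) = 2*((C + 5)*(-2 + C)) = 2*((5 + C)*(-2 + C)) = 2*((-2 + C)*(5 + C)) = 2*(-2 + C)*(5 + C))
(U(32) + g(-38))/(-1026 + 632) = ((3/2)*32 + (-20 + 2*(-38)**2 + 6*(-38)))/(-1026 + 632) = (48 + (-20 + 2*1444 - 228))/(-394) = (48 + (-20 + 2888 - 228))*(-1/394) = (48 + 2640)*(-1/394) = 2688*(-1/394) = -1344/197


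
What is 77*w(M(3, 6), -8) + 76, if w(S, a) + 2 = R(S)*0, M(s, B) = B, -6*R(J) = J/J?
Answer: -78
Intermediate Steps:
R(J) = -1/6 (R(J) = -J/(6*J) = -1/6*1 = -1/6)
w(S, a) = -2 (w(S, a) = -2 - 1/6*0 = -2 + 0 = -2)
77*w(M(3, 6), -8) + 76 = 77*(-2) + 76 = -154 + 76 = -78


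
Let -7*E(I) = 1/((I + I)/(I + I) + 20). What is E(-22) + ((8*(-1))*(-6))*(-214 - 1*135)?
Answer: -2462545/147 ≈ -16752.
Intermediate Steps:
E(I) = -1/147 (E(I) = -1/(7*((I + I)/(I + I) + 20)) = -1/(7*((2*I)/((2*I)) + 20)) = -1/(7*((2*I)*(1/(2*I)) + 20)) = -1/(7*(1 + 20)) = -⅐/21 = -⅐*1/21 = -1/147)
E(-22) + ((8*(-1))*(-6))*(-214 - 1*135) = -1/147 + ((8*(-1))*(-6))*(-214 - 1*135) = -1/147 + (-8*(-6))*(-214 - 135) = -1/147 + 48*(-349) = -1/147 - 16752 = -2462545/147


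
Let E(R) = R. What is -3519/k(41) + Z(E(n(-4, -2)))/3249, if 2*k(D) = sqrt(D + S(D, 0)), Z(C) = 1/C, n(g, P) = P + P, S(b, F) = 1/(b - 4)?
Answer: -1/12996 - 51*sqrt(56166)/11 ≈ -1098.8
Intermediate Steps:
S(b, F) = 1/(-4 + b)
n(g, P) = 2*P
k(D) = sqrt(D + 1/(-4 + D))/2
-3519/k(41) + Z(E(n(-4, -2)))/3249 = -3519*2*sqrt(-4 + 41)/sqrt(1 + 41*(-4 + 41)) + 1/((2*(-2))*3249) = -3519*2*sqrt(37)/sqrt(1 + 41*37) + (1/3249)/(-4) = -3519*2*sqrt(37)/sqrt(1 + 1517) - 1/4*1/3249 = -3519*sqrt(56166)/759 - 1/12996 = -51*sqrt(56166)/11 - 1/12996 = -1/12996 - 51*sqrt(56166)/11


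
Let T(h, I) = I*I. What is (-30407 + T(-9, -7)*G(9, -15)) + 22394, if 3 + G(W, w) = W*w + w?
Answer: -15510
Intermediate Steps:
G(W, w) = -3 + w + W*w (G(W, w) = -3 + (W*w + w) = -3 + (w + W*w) = -3 + w + W*w)
T(h, I) = I²
(-30407 + T(-9, -7)*G(9, -15)) + 22394 = (-30407 + (-7)²*(-3 - 15 + 9*(-15))) + 22394 = (-30407 + 49*(-3 - 15 - 135)) + 22394 = (-30407 + 49*(-153)) + 22394 = (-30407 - 7497) + 22394 = -37904 + 22394 = -15510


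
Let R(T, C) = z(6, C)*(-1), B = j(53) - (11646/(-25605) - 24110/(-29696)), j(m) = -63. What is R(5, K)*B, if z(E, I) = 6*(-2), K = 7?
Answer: -8029093329/10560640 ≈ -760.29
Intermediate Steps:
z(E, I) = -12
B = -2676364443/42242560 (B = -63 - (11646/(-25605) - 24110/(-29696)) = -63 - (11646*(-1/25605) - 24110*(-1/29696)) = -63 - (-1294/2845 + 12055/14848) = -63 - 1*15083163/42242560 = -63 - 15083163/42242560 = -2676364443/42242560 ≈ -63.357)
R(T, C) = 12 (R(T, C) = -12*(-1) = 12)
R(5, K)*B = 12*(-2676364443/42242560) = -8029093329/10560640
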